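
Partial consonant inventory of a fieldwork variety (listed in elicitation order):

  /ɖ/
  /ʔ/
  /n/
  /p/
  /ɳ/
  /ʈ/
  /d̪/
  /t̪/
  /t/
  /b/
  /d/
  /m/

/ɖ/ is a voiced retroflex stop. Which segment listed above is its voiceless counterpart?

The voiceless counterpart is a voiceless retroflex stop — in this inventory, /ʈ/.

/ʈ/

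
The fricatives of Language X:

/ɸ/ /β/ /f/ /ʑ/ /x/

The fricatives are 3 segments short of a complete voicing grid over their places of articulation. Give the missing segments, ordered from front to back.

/v/, /ɕ/, /ɣ/

bilabial: voiceless /ɸ/, voiced /β/.
labiodental: voiceless /f/, voiced —.
alveolo-palatal: voiceless —, voiced /ʑ/.
velar: voiceless /x/, voiced —.
Gaps, from front to back: labiodental lacks voiced (/v/); alveolo-palatal lacks voiceless (/ɕ/); velar lacks voiced (/ɣ/).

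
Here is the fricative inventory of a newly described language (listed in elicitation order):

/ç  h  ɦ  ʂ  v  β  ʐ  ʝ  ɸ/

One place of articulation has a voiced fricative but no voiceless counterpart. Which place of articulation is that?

place of articulation  voiceless  voiced  
bilabial          ɸ         β       
labiodental       —         v       
retroflex         ʂ         ʐ       
palatal           ç         ʝ       
glottal           h         ɦ       
Every place of articulation has a voiceless member except labiodental, where /f/ would be expected.

labiodental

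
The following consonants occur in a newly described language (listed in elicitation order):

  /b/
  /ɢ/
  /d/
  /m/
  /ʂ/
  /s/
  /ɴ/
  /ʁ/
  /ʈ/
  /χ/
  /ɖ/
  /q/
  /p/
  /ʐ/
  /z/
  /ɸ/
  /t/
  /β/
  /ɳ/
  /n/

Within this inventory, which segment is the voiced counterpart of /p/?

/p/ is a voiceless bilabial stop.
The voiced counterpart is a voiced bilabial stop — in this inventory, /b/.

/b/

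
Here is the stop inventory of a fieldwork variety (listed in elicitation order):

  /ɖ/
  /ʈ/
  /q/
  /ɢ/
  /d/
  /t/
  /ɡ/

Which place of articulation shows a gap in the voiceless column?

alveolar: voiceless /t/, voiced /d/.
retroflex: voiceless /ʈ/, voiced /ɖ/.
velar: voiceless —, voiced /ɡ/.
uvular: voiceless /q/, voiced /ɢ/.
Every place of articulation has a voiceless member except velar, where /k/ would be expected.

velar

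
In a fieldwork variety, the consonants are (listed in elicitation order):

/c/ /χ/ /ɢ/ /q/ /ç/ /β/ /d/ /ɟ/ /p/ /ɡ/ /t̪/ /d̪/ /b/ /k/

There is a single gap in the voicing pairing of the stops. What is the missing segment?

bilabial: voiceless /p/, voiced /b/.
dental: voiceless /t̪/, voiced /d̪/.
alveolar: voiceless —, voiced /d/.
palatal: voiceless /c/, voiced /ɟ/.
velar: voiceless /k/, voiced /ɡ/.
uvular: voiceless /q/, voiced /ɢ/.
The alveolar row has no voiceless member, so the gap is the voiceless alveolar stop /t/.

/t/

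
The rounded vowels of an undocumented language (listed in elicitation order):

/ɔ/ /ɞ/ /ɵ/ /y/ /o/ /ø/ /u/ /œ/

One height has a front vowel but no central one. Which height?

high: front /y/, central —, back /u/.
high-mid: front /ø/, central /ɵ/, back /o/.
low-mid: front /œ/, central /ɞ/, back /ɔ/.
Every height has a central member except high, where /ʉ/ would be expected.

high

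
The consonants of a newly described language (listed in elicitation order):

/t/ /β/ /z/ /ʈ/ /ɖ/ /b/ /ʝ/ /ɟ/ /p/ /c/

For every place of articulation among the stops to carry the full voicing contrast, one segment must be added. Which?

place of articulation  voiceless  voiced  
bilabial          p         b       
alveolar          t         —       
retroflex         ʈ         ɖ       
palatal           c         ɟ       
The alveolar row has no voiced member, so the gap is the voiced alveolar stop /d/.

/d/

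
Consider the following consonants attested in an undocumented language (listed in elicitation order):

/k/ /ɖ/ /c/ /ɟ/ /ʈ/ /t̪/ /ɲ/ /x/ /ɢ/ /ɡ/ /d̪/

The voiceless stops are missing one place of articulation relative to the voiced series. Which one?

uvular

place of articulation  voiceless  voiced  
dental            t̪        d̪      
retroflex         ʈ         ɖ       
palatal           c         ɟ       
velar             k         ɡ       
uvular            —         ɢ       
Every place of articulation has a voiceless member except uvular, where /q/ would be expected.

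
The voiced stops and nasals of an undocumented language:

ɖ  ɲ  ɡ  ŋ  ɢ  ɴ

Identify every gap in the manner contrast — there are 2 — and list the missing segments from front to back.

retroflex: oral stop /ɖ/, nasal —.
palatal: oral stop —, nasal /ɲ/.
velar: oral stop /ɡ/, nasal /ŋ/.
uvular: oral stop /ɢ/, nasal /ɴ/.
Gaps, from front to back: retroflex lacks nasal (/ɳ/); palatal lacks oral stop (/ɟ/).

/ɳ/, /ɟ/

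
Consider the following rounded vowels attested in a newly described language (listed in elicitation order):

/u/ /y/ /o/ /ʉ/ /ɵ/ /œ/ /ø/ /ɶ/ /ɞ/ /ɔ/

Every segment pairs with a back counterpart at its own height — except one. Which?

/ɶ/

High: /y/ ~ /ʉ/ ~ /u/
High-mid: /ø/ ~ /ɵ/ ~ /o/
Low-mid: /œ/ ~ /ɞ/ ~ /ɔ/
Low: only /ɶ/ (front); no back partner.
So /ɶ/ is the unpaired segment.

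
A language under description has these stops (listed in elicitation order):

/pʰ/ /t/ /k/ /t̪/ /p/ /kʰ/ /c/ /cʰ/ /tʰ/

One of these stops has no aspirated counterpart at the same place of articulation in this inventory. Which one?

/t̪/

Bilabial: /p/ ~ /pʰ/
Alveolar: /t/ ~ /tʰ/
Palatal: /c/ ~ /cʰ/
Velar: /k/ ~ /kʰ/
Dental: only /t̪/ (plain); no aspirated partner.
So /t̪/ is the unpaired segment.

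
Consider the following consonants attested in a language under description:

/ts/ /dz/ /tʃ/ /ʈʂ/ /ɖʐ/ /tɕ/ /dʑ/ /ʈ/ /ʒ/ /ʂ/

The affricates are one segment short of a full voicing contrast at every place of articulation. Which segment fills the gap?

/dʒ/

place of articulation  voiceless  voiced  
alveolar          ts        dz      
postalveolar      tʃ        —       
retroflex         ʈʂ        ɖʐ      
alveolo-palatal   tɕ        dʑ      
The postalveolar row has no voiced member, so the gap is the voiced postalveolar affricate /dʒ/.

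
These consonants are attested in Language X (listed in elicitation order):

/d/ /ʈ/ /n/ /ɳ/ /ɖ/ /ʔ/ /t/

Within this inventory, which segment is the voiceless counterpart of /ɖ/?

/ʈ/

/ɖ/ is a voiced retroflex stop.
The voiceless counterpart is a voiceless retroflex stop — in this inventory, /ʈ/.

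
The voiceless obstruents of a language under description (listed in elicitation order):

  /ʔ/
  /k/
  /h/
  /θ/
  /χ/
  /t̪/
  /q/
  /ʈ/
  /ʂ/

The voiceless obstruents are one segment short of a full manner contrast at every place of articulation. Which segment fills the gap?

/x/

Stop: /t̪/ (dental), /ʈ/ (retroflex), /k/ (velar), /q/ (uvular), /ʔ/ (glottal).
Fricative: /θ/ (dental), /ʂ/ (retroflex), /χ/ (uvular), /h/ (glottal).
The velar row has no fricative member, so the gap is the velar fricative /x/.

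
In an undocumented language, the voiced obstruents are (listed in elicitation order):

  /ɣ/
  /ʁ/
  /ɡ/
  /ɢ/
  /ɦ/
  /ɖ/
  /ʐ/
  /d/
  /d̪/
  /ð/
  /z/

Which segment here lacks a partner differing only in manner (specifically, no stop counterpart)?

Dental: /d̪/ ~ /ð/
Alveolar: /d/ ~ /z/
Retroflex: /ɖ/ ~ /ʐ/
Velar: /ɡ/ ~ /ɣ/
Uvular: /ɢ/ ~ /ʁ/
Glottal: only /ɦ/ (fricative); no stop partner.
So /ɦ/ is the unpaired segment.

/ɦ/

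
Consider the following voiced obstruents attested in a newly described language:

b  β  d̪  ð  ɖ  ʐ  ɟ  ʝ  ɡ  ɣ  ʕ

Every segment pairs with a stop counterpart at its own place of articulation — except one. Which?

Bilabial: /b/ ~ /β/
Dental: /d̪/ ~ /ð/
Retroflex: /ɖ/ ~ /ʐ/
Palatal: /ɟ/ ~ /ʝ/
Velar: /ɡ/ ~ /ɣ/
Pharyngeal: only /ʕ/ (fricative); no stop partner.
So /ʕ/ is the unpaired segment.

/ʕ/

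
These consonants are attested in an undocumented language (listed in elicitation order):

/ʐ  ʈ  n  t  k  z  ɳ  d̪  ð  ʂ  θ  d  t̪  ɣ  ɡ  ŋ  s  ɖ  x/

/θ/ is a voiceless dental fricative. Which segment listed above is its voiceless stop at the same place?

The voiceless stop at the same place is a voiceless dental stop — in this inventory, /t̪/.

/t̪/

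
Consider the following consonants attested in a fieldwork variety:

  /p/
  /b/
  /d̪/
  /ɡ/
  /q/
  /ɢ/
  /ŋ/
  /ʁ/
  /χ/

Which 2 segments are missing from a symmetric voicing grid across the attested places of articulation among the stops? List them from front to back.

Voiceless: /p/ (bilabial), /q/ (uvular).
Voiced: /b/ (bilabial), /d̪/ (dental), /ɡ/ (velar), /ɢ/ (uvular).
Gaps, from front to back: dental lacks voiceless (/t̪/); velar lacks voiceless (/k/).

/t̪/, /k/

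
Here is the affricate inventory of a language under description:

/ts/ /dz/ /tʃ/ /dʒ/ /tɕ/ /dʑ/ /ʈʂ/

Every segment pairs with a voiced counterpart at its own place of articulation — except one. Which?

/ʈʂ/

Alveolar: /ts/ ~ /dz/
Postalveolar: /tʃ/ ~ /dʒ/
Alveolo-palatal: /tɕ/ ~ /dʑ/
Retroflex: only /ʈʂ/ (voiceless); no voiced partner.
So /ʈʂ/ is the unpaired segment.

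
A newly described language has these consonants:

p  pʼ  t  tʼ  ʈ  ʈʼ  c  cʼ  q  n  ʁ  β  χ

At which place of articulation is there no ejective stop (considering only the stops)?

uvular

Plain: /p/ (bilabial), /t/ (alveolar), /ʈ/ (retroflex), /c/ (palatal), /q/ (uvular).
Ejective: /pʼ/ (bilabial), /tʼ/ (alveolar), /ʈʼ/ (retroflex), /cʼ/ (palatal).
Every place of articulation has an ejective member except uvular, where /qʼ/ would be expected.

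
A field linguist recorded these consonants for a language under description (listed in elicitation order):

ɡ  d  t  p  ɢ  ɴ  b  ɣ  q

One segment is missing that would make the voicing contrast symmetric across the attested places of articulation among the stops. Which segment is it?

bilabial: voiceless /p/, voiced /b/.
alveolar: voiceless /t/, voiced /d/.
velar: voiceless —, voiced /ɡ/.
uvular: voiceless /q/, voiced /ɢ/.
The velar row has no voiceless member, so the gap is the voiceless velar stop /k/.

/k/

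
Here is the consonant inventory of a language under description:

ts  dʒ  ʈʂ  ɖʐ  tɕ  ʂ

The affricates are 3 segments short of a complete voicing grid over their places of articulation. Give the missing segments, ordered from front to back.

alveolar: voiceless /ts/, voiced —.
postalveolar: voiceless —, voiced /dʒ/.
retroflex: voiceless /ʈʂ/, voiced /ɖʐ/.
alveolo-palatal: voiceless /tɕ/, voiced —.
Gaps, from front to back: alveolar lacks voiced (/dz/); postalveolar lacks voiceless (/tʃ/); alveolo-palatal lacks voiced (/dʑ/).

/dz/, /tʃ/, /dʑ/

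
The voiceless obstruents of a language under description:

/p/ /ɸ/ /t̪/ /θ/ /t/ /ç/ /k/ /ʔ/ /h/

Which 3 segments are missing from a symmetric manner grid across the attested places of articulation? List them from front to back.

place of articulation  stop      fricative
bilabial          p         ɸ       
dental            t̪        θ       
alveolar          t         —       
palatal           —         ç       
velar             k         —       
glottal           ʔ         h       
Gaps, from front to back: alveolar lacks fricative (/s/); palatal lacks stop (/c/); velar lacks fricative (/x/).

/s/, /c/, /x/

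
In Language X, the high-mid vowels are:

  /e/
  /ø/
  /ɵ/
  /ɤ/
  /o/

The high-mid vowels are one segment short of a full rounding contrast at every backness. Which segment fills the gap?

/ɘ/

Unrounded: /e/ (front), /ɤ/ (back).
Rounded: /ø/ (front), /ɵ/ (central), /o/ (back).
The central row has no unrounded member, so the gap is the central unrounded vowel /ɘ/.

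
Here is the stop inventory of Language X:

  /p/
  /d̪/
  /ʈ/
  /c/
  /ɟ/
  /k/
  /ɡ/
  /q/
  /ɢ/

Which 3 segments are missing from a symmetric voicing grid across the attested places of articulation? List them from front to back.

Voiceless: /p/ (bilabial), /ʈ/ (retroflex), /c/ (palatal), /k/ (velar), /q/ (uvular).
Voiced: /d̪/ (dental), /ɟ/ (palatal), /ɡ/ (velar), /ɢ/ (uvular).
Gaps, from front to back: bilabial lacks voiced (/b/); dental lacks voiceless (/t̪/); retroflex lacks voiced (/ɖ/).

/b/, /t̪/, /ɖ/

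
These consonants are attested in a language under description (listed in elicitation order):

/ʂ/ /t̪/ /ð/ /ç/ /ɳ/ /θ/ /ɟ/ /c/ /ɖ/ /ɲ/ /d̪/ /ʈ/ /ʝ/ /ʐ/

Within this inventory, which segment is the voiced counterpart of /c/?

/c/ is a voiceless palatal stop.
The voiced counterpart is a voiced palatal stop — in this inventory, /ɟ/.

/ɟ/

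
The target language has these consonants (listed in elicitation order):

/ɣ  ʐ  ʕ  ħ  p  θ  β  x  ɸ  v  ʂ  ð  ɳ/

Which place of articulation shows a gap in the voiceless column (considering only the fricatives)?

bilabial: voiceless /ɸ/, voiced /β/.
labiodental: voiceless —, voiced /v/.
dental: voiceless /θ/, voiced /ð/.
retroflex: voiceless /ʂ/, voiced /ʐ/.
velar: voiceless /x/, voiced /ɣ/.
pharyngeal: voiceless /ħ/, voiced /ʕ/.
Every place of articulation has a voiceless member except labiodental, where /f/ would be expected.

labiodental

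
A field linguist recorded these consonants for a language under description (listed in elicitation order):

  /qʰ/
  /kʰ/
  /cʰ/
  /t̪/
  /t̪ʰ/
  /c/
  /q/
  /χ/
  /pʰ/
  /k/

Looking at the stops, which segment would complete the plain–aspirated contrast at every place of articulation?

/p/

Plain: /t̪/ (dental), /c/ (palatal), /k/ (velar), /q/ (uvular).
Aspirated: /pʰ/ (bilabial), /t̪ʰ/ (dental), /cʰ/ (palatal), /kʰ/ (velar), /qʰ/ (uvular).
The bilabial row has no plain member, so the gap is the plain bilabial stop /p/.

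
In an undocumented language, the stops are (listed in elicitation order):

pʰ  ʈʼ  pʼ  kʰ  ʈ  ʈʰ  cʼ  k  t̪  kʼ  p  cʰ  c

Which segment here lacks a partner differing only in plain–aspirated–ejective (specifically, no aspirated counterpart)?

Bilabial: /p/ ~ /pʰ/ ~ /pʼ/
Retroflex: /ʈ/ ~ /ʈʰ/ ~ /ʈʼ/
Palatal: /c/ ~ /cʰ/ ~ /cʼ/
Velar: /k/ ~ /kʰ/ ~ /kʼ/
Dental: only /t̪/ (plain); no aspirated partner.
So /t̪/ is the unpaired segment.

/t̪/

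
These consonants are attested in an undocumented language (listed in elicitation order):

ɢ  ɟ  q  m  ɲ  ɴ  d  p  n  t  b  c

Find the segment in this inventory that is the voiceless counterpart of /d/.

/d/ is a voiced alveolar stop.
The voiceless counterpart is a voiceless alveolar stop — in this inventory, /t/.

/t/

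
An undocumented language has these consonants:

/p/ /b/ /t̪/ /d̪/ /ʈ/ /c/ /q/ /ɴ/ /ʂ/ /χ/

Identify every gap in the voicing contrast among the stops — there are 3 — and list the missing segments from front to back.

bilabial: voiceless /p/, voiced /b/.
dental: voiceless /t̪/, voiced /d̪/.
retroflex: voiceless /ʈ/, voiced —.
palatal: voiceless /c/, voiced —.
uvular: voiceless /q/, voiced —.
Gaps, from front to back: retroflex lacks voiced (/ɖ/); palatal lacks voiced (/ɟ/); uvular lacks voiced (/ɢ/).

/ɖ/, /ɟ/, /ɢ/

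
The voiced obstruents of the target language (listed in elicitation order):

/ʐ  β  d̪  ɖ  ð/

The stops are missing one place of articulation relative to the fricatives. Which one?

place of articulation  stop      fricative
bilabial          —         β       
dental            d̪        ð       
retroflex         ɖ         ʐ       
Every place of articulation has a stop member except bilabial, where /b/ would be expected.

bilabial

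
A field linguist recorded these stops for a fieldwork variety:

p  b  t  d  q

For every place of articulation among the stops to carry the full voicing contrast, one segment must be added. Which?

bilabial: voiceless /p/, voiced /b/.
alveolar: voiceless /t/, voiced /d/.
uvular: voiceless /q/, voiced —.
The uvular row has no voiced member, so the gap is the voiced uvular stop /ɢ/.

/ɢ/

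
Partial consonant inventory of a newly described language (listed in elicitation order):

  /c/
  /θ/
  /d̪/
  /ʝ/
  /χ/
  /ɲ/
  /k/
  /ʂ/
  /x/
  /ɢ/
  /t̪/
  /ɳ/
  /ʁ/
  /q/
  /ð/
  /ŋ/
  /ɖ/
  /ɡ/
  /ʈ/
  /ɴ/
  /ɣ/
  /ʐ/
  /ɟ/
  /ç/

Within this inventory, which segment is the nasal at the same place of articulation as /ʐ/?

/ɳ/

/ʐ/ is a voiced retroflex fricative.
The nasal at the same place is a retroflex nasal — in this inventory, /ɳ/.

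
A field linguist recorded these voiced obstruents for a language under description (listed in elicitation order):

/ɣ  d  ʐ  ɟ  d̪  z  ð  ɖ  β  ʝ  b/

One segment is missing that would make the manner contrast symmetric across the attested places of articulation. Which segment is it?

/ɡ/

bilabial: stop /b/, fricative /β/.
dental: stop /d̪/, fricative /ð/.
alveolar: stop /d/, fricative /z/.
retroflex: stop /ɖ/, fricative /ʐ/.
palatal: stop /ɟ/, fricative /ʝ/.
velar: stop —, fricative /ɣ/.
The velar row has no stop member, so the gap is the velar stop /ɡ/.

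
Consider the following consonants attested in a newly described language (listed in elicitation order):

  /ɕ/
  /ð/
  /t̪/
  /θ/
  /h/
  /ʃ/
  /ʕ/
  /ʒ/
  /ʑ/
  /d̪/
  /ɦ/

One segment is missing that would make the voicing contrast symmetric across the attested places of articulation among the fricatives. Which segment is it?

place of articulation  voiceless  voiced  
dental            θ         ð       
postalveolar      ʃ         ʒ       
alveolo-palatal   ɕ         ʑ       
pharyngeal        —         ʕ       
glottal           h         ɦ       
The pharyngeal row has no voiceless member, so the gap is the voiceless pharyngeal fricative /ħ/.

/ħ/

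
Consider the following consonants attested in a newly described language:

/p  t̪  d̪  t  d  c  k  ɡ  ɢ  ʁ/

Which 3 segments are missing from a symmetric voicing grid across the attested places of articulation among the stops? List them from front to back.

Voiceless: /p/ (bilabial), /t̪/ (dental), /t/ (alveolar), /c/ (palatal), /k/ (velar).
Voiced: /d̪/ (dental), /d/ (alveolar), /ɡ/ (velar), /ɢ/ (uvular).
Gaps, from front to back: bilabial lacks voiced (/b/); palatal lacks voiced (/ɟ/); uvular lacks voiceless (/q/).

/b/, /ɟ/, /q/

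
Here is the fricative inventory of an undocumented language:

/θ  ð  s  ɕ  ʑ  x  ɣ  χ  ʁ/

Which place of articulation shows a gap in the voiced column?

alveolar

Voiceless: /θ/ (dental), /s/ (alveolar), /ɕ/ (alveolo-palatal), /x/ (velar), /χ/ (uvular).
Voiced: /ð/ (dental), /ʑ/ (alveolo-palatal), /ɣ/ (velar), /ʁ/ (uvular).
Every place of articulation has a voiced member except alveolar, where /z/ would be expected.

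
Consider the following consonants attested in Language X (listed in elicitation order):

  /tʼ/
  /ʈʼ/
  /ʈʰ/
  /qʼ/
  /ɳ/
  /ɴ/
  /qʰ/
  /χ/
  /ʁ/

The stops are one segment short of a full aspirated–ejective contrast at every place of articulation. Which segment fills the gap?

/tʰ/

alveolar: aspirated —, ejective /tʼ/.
retroflex: aspirated /ʈʰ/, ejective /ʈʼ/.
uvular: aspirated /qʰ/, ejective /qʼ/.
The alveolar row has no aspirated member, so the gap is the aspirated alveolar stop /tʰ/.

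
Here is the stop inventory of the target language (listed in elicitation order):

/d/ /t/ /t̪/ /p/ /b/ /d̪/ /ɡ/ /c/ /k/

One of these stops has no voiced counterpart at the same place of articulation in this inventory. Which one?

Bilabial: /p/ ~ /b/
Dental: /t̪/ ~ /d̪/
Alveolar: /t/ ~ /d/
Velar: /k/ ~ /ɡ/
Palatal: only /c/ (voiceless); no voiced partner.
So /c/ is the unpaired segment.

/c/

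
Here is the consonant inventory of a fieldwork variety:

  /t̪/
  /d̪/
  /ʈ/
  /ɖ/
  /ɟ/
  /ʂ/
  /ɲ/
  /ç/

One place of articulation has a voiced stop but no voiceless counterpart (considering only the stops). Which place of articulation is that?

palatal

Voiceless: /t̪/ (dental), /ʈ/ (retroflex).
Voiced: /d̪/ (dental), /ɖ/ (retroflex), /ɟ/ (palatal).
Every place of articulation has a voiceless member except palatal, where /c/ would be expected.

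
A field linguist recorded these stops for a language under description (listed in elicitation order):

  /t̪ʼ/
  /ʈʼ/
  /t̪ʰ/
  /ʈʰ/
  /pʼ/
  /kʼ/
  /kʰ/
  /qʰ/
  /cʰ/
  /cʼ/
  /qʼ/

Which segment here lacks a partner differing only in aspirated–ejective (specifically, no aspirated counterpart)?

/pʼ/

Dental: /t̪ʰ/ ~ /t̪ʼ/
Retroflex: /ʈʰ/ ~ /ʈʼ/
Palatal: /cʰ/ ~ /cʼ/
Velar: /kʰ/ ~ /kʼ/
Uvular: /qʰ/ ~ /qʼ/
Bilabial: only /pʼ/ (ejective); no aspirated partner.
So /pʼ/ is the unpaired segment.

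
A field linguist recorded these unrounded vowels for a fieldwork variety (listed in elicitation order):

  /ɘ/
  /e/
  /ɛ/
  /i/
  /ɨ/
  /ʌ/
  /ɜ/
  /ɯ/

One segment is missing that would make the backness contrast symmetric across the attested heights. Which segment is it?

/ɤ/

height            front     central   back    
high              i         ɨ         ɯ       
high-mid          e         ɘ         —       
low-mid           ɛ         ɜ         ʌ       
The high-mid row has no back member, so the gap is the high-mid back unrounded vowel /ɤ/.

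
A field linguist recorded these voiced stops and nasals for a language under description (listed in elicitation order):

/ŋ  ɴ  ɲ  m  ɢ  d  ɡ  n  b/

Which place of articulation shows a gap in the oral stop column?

bilabial: oral stop /b/, nasal /m/.
alveolar: oral stop /d/, nasal /n/.
palatal: oral stop —, nasal /ɲ/.
velar: oral stop /ɡ/, nasal /ŋ/.
uvular: oral stop /ɢ/, nasal /ɴ/.
Every place of articulation has an oral stop member except palatal, where /ɟ/ would be expected.

palatal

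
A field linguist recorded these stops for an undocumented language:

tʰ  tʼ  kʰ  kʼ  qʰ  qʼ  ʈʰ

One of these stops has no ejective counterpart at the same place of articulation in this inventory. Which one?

Alveolar: /tʰ/ ~ /tʼ/
Velar: /kʰ/ ~ /kʼ/
Uvular: /qʰ/ ~ /qʼ/
Retroflex: only /ʈʰ/ (aspirated); no ejective partner.
So /ʈʰ/ is the unpaired segment.

/ʈʰ/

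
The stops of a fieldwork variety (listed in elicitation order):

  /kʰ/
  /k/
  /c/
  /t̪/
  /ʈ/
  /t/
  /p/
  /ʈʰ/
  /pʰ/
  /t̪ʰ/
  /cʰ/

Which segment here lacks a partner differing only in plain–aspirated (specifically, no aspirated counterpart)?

/t/

Bilabial: /p/ ~ /pʰ/
Dental: /t̪/ ~ /t̪ʰ/
Retroflex: /ʈ/ ~ /ʈʰ/
Palatal: /c/ ~ /cʰ/
Velar: /k/ ~ /kʰ/
Alveolar: only /t/ (plain); no aspirated partner.
So /t/ is the unpaired segment.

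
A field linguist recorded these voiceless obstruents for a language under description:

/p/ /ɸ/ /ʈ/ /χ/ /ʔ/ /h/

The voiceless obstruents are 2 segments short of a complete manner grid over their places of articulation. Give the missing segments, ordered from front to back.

Stop: /p/ (bilabial), /ʈ/ (retroflex), /ʔ/ (glottal).
Fricative: /ɸ/ (bilabial), /χ/ (uvular), /h/ (glottal).
Gaps, from front to back: retroflex lacks fricative (/ʂ/); uvular lacks stop (/q/).

/ʂ/, /q/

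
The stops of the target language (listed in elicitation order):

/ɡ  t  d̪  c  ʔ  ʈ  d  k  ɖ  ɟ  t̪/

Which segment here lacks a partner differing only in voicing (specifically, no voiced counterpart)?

Dental: /t̪/ ~ /d̪/
Alveolar: /t/ ~ /d/
Retroflex: /ʈ/ ~ /ɖ/
Palatal: /c/ ~ /ɟ/
Velar: /k/ ~ /ɡ/
Glottal: only /ʔ/ (voiceless); no voiced partner.
So /ʔ/ is the unpaired segment.

/ʔ/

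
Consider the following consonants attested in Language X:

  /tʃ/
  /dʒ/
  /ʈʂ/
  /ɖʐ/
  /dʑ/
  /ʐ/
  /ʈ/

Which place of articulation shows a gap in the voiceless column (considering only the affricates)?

place of articulation  voiceless  voiced  
postalveolar      tʃ        dʒ      
retroflex         ʈʂ        ɖʐ      
alveolo-palatal   —         dʑ      
Every place of articulation has a voiceless member except alveolo-palatal, where /tɕ/ would be expected.

alveolo-palatal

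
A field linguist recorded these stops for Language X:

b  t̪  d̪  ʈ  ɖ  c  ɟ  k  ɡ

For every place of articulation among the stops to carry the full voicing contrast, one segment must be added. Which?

/p/

bilabial: voiceless —, voiced /b/.
dental: voiceless /t̪/, voiced /d̪/.
retroflex: voiceless /ʈ/, voiced /ɖ/.
palatal: voiceless /c/, voiced /ɟ/.
velar: voiceless /k/, voiced /ɡ/.
The bilabial row has no voiceless member, so the gap is the voiceless bilabial stop /p/.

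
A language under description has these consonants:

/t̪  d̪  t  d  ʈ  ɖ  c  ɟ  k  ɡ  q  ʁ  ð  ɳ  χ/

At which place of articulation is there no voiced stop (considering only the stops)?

Voiceless: /t̪/ (dental), /t/ (alveolar), /ʈ/ (retroflex), /c/ (palatal), /k/ (velar), /q/ (uvular).
Voiced: /d̪/ (dental), /d/ (alveolar), /ɖ/ (retroflex), /ɟ/ (palatal), /ɡ/ (velar).
Every place of articulation has a voiced member except uvular, where /ɢ/ would be expected.

uvular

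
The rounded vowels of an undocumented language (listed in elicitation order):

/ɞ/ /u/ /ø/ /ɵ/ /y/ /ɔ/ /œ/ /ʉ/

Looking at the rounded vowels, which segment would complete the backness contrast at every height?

/o/

Front: /y/ (high), /ø/ (high-mid), /œ/ (low-mid).
Central: /ʉ/ (high), /ɵ/ (high-mid), /ɞ/ (low-mid).
Back: /u/ (high), /ɔ/ (low-mid).
The high-mid row has no back member, so the gap is the high-mid back rounded vowel /o/.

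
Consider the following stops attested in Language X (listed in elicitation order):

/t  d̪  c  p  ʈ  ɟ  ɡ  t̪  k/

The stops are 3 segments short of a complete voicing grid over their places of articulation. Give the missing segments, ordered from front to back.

/b/, /d/, /ɖ/

Voiceless: /p/ (bilabial), /t̪/ (dental), /t/ (alveolar), /ʈ/ (retroflex), /c/ (palatal), /k/ (velar).
Voiced: /d̪/ (dental), /ɟ/ (palatal), /ɡ/ (velar).
Gaps, from front to back: bilabial lacks voiced (/b/); alveolar lacks voiced (/d/); retroflex lacks voiced (/ɖ/).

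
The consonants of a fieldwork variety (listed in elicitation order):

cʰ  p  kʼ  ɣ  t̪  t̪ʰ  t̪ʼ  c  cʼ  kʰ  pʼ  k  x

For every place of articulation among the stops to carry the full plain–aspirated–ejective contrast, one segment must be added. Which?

/pʰ/

bilabial: plain /p/, aspirated —, ejective /pʼ/.
dental: plain /t̪/, aspirated /t̪ʰ/, ejective /t̪ʼ/.
palatal: plain /c/, aspirated /cʰ/, ejective /cʼ/.
velar: plain /k/, aspirated /kʰ/, ejective /kʼ/.
The bilabial row has no aspirated member, so the gap is the aspirated bilabial stop /pʰ/.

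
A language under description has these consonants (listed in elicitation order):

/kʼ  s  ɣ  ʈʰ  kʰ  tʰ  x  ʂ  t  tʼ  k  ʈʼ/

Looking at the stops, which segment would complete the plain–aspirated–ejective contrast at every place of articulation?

/ʈ/

alveolar: plain /t/, aspirated /tʰ/, ejective /tʼ/.
retroflex: plain —, aspirated /ʈʰ/, ejective /ʈʼ/.
velar: plain /k/, aspirated /kʰ/, ejective /kʼ/.
The retroflex row has no plain member, so the gap is the plain retroflex stop /ʈ/.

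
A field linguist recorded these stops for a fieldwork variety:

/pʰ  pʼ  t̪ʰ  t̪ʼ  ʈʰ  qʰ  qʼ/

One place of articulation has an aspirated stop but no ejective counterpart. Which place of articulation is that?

Aspirated: /pʰ/ (bilabial), /t̪ʰ/ (dental), /ʈʰ/ (retroflex), /qʰ/ (uvular).
Ejective: /pʼ/ (bilabial), /t̪ʼ/ (dental), /qʼ/ (uvular).
Every place of articulation has an ejective member except retroflex, where /ʈʼ/ would be expected.

retroflex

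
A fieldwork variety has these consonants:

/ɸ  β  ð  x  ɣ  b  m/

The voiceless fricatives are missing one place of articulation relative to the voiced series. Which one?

place of articulation  voiceless  voiced  
bilabial          ɸ         β       
dental            —         ð       
velar             x         ɣ       
Every place of articulation has a voiceless member except dental, where /θ/ would be expected.

dental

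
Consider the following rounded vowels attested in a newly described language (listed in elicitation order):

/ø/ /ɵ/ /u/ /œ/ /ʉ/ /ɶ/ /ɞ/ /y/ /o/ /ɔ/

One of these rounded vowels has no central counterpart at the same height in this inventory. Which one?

High: /y/ ~ /ʉ/ ~ /u/
High-mid: /ø/ ~ /ɵ/ ~ /o/
Low-mid: /œ/ ~ /ɞ/ ~ /ɔ/
Low: only /ɶ/ (front); no central partner.
So /ɶ/ is the unpaired segment.

/ɶ/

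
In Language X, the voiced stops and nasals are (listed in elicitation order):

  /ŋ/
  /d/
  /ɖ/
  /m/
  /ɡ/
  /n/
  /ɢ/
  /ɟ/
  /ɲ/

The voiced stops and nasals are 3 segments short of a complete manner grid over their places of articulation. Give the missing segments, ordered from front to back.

place of articulation  oral stop  nasal   
bilabial          —         m       
alveolar          d         n       
retroflex         ɖ         —       
palatal           ɟ         ɲ       
velar             ɡ         ŋ       
uvular            ɢ         —       
Gaps, from front to back: bilabial lacks oral stop (/b/); retroflex lacks nasal (/ɳ/); uvular lacks nasal (/ɴ/).

/b/, /ɳ/, /ɴ/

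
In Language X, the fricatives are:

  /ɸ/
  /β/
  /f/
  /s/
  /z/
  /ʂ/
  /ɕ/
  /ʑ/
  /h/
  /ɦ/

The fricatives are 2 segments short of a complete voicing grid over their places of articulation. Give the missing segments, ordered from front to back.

Voiceless: /ɸ/ (bilabial), /f/ (labiodental), /s/ (alveolar), /ʂ/ (retroflex), /ɕ/ (alveolo-palatal), /h/ (glottal).
Voiced: /β/ (bilabial), /z/ (alveolar), /ʑ/ (alveolo-palatal), /ɦ/ (glottal).
Gaps, from front to back: labiodental lacks voiced (/v/); retroflex lacks voiced (/ʐ/).

/v/, /ʐ/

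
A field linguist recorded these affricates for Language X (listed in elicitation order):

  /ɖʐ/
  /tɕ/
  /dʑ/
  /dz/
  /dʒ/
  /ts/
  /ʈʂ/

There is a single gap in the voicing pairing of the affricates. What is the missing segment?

/tʃ/

Voiceless: /ts/ (alveolar), /ʈʂ/ (retroflex), /tɕ/ (alveolo-palatal).
Voiced: /dz/ (alveolar), /dʒ/ (postalveolar), /ɖʐ/ (retroflex), /dʑ/ (alveolo-palatal).
The postalveolar row has no voiceless member, so the gap is the voiceless postalveolar affricate /tʃ/.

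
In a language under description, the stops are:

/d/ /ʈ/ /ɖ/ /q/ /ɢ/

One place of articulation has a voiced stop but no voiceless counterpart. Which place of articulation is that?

alveolar

alveolar: voiceless —, voiced /d/.
retroflex: voiceless /ʈ/, voiced /ɖ/.
uvular: voiceless /q/, voiced /ɢ/.
Every place of articulation has a voiceless member except alveolar, where /t/ would be expected.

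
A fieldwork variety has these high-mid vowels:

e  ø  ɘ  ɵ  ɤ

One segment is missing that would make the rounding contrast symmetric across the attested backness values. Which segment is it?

Unrounded: /e/ (front), /ɘ/ (central), /ɤ/ (back).
Rounded: /ø/ (front), /ɵ/ (central).
The back row has no rounded member, so the gap is the back rounded vowel /o/.

/o/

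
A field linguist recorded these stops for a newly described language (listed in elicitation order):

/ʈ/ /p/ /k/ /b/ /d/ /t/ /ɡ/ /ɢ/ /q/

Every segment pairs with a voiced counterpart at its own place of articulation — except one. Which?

Bilabial: /p/ ~ /b/
Alveolar: /t/ ~ /d/
Velar: /k/ ~ /ɡ/
Uvular: /q/ ~ /ɢ/
Retroflex: only /ʈ/ (voiceless); no voiced partner.
So /ʈ/ is the unpaired segment.

/ʈ/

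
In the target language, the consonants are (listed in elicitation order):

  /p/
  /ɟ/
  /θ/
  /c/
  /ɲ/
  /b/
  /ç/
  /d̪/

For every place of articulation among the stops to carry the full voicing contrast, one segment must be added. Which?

/t̪/

Voiceless: /p/ (bilabial), /c/ (palatal).
Voiced: /b/ (bilabial), /d̪/ (dental), /ɟ/ (palatal).
The dental row has no voiceless member, so the gap is the voiceless dental stop /t̪/.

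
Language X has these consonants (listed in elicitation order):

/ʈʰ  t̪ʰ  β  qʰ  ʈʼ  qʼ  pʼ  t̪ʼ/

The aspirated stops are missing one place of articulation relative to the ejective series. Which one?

Aspirated: /t̪ʰ/ (dental), /ʈʰ/ (retroflex), /qʰ/ (uvular).
Ejective: /pʼ/ (bilabial), /t̪ʼ/ (dental), /ʈʼ/ (retroflex), /qʼ/ (uvular).
Every place of articulation has an aspirated member except bilabial, where /pʰ/ would be expected.

bilabial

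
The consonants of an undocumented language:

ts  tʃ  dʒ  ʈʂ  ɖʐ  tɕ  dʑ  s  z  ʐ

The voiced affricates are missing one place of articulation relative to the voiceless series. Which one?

Voiceless: /ts/ (alveolar), /tʃ/ (postalveolar), /ʈʂ/ (retroflex), /tɕ/ (alveolo-palatal).
Voiced: /dʒ/ (postalveolar), /ɖʐ/ (retroflex), /dʑ/ (alveolo-palatal).
Every place of articulation has a voiced member except alveolar, where /dz/ would be expected.

alveolar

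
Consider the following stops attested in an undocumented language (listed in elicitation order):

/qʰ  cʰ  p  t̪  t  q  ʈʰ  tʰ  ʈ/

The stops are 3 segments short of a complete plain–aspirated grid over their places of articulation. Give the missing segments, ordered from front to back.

place of articulation  plain     aspirated
bilabial          p         —       
dental            t̪        —       
alveolar          t         tʰ      
retroflex         ʈ         ʈʰ      
palatal           —         cʰ      
uvular            q         qʰ      
Gaps, from front to back: bilabial lacks aspirated (/pʰ/); dental lacks aspirated (/t̪ʰ/); palatal lacks plain (/c/).

/pʰ/, /t̪ʰ/, /c/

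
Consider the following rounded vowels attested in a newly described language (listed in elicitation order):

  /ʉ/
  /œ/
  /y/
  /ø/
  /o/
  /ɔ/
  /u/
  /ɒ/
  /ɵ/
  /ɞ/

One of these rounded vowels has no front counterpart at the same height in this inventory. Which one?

High: /y/ ~ /ʉ/ ~ /u/
High-mid: /ø/ ~ /ɵ/ ~ /o/
Low-mid: /œ/ ~ /ɞ/ ~ /ɔ/
Low: only /ɒ/ (back); no front partner.
So /ɒ/ is the unpaired segment.

/ɒ/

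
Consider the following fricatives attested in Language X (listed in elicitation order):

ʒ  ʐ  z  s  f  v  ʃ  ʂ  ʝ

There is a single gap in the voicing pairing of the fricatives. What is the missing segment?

/ç/

place of articulation  voiceless  voiced  
labiodental       f         v       
alveolar          s         z       
postalveolar      ʃ         ʒ       
retroflex         ʂ         ʐ       
palatal           —         ʝ       
The palatal row has no voiceless member, so the gap is the voiceless palatal fricative /ç/.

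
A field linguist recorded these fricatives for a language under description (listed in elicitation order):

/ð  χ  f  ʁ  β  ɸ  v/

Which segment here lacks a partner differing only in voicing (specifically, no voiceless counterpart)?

Bilabial: /ɸ/ ~ /β/
Labiodental: /f/ ~ /v/
Uvular: /χ/ ~ /ʁ/
Dental: only /ð/ (voiced); no voiceless partner.
So /ð/ is the unpaired segment.

/ð/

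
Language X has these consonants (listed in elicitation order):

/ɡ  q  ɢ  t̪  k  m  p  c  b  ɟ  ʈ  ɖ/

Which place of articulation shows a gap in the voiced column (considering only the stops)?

Voiceless: /p/ (bilabial), /t̪/ (dental), /ʈ/ (retroflex), /c/ (palatal), /k/ (velar), /q/ (uvular).
Voiced: /b/ (bilabial), /ɖ/ (retroflex), /ɟ/ (palatal), /ɡ/ (velar), /ɢ/ (uvular).
Every place of articulation has a voiced member except dental, where /d̪/ would be expected.

dental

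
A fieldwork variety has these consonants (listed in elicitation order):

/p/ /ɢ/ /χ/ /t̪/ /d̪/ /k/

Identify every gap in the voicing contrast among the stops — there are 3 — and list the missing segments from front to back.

/b/, /ɡ/, /q/

Voiceless: /p/ (bilabial), /t̪/ (dental), /k/ (velar).
Voiced: /d̪/ (dental), /ɢ/ (uvular).
Gaps, from front to back: bilabial lacks voiced (/b/); velar lacks voiced (/ɡ/); uvular lacks voiceless (/q/).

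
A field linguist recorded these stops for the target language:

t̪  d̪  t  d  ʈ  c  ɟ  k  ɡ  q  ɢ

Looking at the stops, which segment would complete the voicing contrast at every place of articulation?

/ɖ/

place of articulation  voiceless  voiced  
dental            t̪        d̪      
alveolar          t         d       
retroflex         ʈ         —       
palatal           c         ɟ       
velar             k         ɡ       
uvular            q         ɢ       
The retroflex row has no voiced member, so the gap is the voiced retroflex stop /ɖ/.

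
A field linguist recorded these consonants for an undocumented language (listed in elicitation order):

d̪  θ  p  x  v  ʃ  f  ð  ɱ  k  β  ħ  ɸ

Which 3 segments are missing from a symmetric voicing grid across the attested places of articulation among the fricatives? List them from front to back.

/ʒ/, /ɣ/, /ʕ/

Voiceless: /ɸ/ (bilabial), /f/ (labiodental), /θ/ (dental), /ʃ/ (postalveolar), /x/ (velar), /ħ/ (pharyngeal).
Voiced: /β/ (bilabial), /v/ (labiodental), /ð/ (dental).
Gaps, from front to back: postalveolar lacks voiced (/ʒ/); velar lacks voiced (/ɣ/); pharyngeal lacks voiced (/ʕ/).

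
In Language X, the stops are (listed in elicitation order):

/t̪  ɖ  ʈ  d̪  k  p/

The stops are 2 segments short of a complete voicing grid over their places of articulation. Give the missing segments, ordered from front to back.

/b/, /ɡ/

Voiceless: /p/ (bilabial), /t̪/ (dental), /ʈ/ (retroflex), /k/ (velar).
Voiced: /d̪/ (dental), /ɖ/ (retroflex).
Gaps, from front to back: bilabial lacks voiced (/b/); velar lacks voiced (/ɡ/).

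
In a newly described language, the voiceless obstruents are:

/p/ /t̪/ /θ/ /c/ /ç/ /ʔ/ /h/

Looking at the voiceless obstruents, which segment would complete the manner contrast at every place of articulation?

bilabial: stop /p/, fricative —.
dental: stop /t̪/, fricative /θ/.
palatal: stop /c/, fricative /ç/.
glottal: stop /ʔ/, fricative /h/.
The bilabial row has no fricative member, so the gap is the bilabial fricative /ɸ/.

/ɸ/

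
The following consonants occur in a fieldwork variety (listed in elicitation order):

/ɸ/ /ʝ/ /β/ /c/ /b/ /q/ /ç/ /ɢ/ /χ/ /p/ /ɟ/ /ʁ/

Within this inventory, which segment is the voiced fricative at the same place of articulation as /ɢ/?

/ʁ/

/ɢ/ is a voiced uvular stop.
The voiced fricative at the same place is a voiced uvular fricative — in this inventory, /ʁ/.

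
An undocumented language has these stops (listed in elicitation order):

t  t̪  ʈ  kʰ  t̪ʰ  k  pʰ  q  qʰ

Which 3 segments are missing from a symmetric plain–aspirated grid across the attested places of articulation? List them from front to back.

Plain: /t̪/ (dental), /t/ (alveolar), /ʈ/ (retroflex), /k/ (velar), /q/ (uvular).
Aspirated: /pʰ/ (bilabial), /t̪ʰ/ (dental), /kʰ/ (velar), /qʰ/ (uvular).
Gaps, from front to back: bilabial lacks plain (/p/); alveolar lacks aspirated (/tʰ/); retroflex lacks aspirated (/ʈʰ/).

/p/, /tʰ/, /ʈʰ/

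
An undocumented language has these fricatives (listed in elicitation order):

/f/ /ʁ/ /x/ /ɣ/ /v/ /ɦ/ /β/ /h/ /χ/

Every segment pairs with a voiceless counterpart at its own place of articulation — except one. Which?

/β/

Labiodental: /f/ ~ /v/
Velar: /x/ ~ /ɣ/
Uvular: /χ/ ~ /ʁ/
Glottal: /h/ ~ /ɦ/
Bilabial: only /β/ (voiced); no voiceless partner.
So /β/ is the unpaired segment.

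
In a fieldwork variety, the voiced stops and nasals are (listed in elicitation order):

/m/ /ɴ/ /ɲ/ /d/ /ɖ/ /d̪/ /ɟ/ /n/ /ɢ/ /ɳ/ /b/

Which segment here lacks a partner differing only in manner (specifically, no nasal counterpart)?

Bilabial: /b/ ~ /m/
Alveolar: /d/ ~ /n/
Retroflex: /ɖ/ ~ /ɳ/
Palatal: /ɟ/ ~ /ɲ/
Uvular: /ɢ/ ~ /ɴ/
Dental: only /d̪/ (oral stop); no nasal partner.
So /d̪/ is the unpaired segment.

/d̪/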